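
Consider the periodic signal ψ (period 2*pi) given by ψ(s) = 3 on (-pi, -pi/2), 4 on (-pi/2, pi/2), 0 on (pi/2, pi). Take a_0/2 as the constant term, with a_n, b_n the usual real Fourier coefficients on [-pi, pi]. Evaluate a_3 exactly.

-5/(3*pi)

a_3 = 1/pi ∫_{-pi}^{pi} ψ(s) cos(3*s) ds.
Split the integral at the breakpoints.
Directly, an antiderivative of (3) cos(3*s) is sin(3*s); evaluating from -pi to -pi/2: ∫_{-pi}^{-pi/2} (3) cos(3*s) ds = (1) - (0) = 1.
Directly, an antiderivative of (4) cos(3*s) is 4*sin(3*s)/3; evaluating from -pi/2 to pi/2: ∫_{-pi/2}^{pi/2} (4) cos(3*s) ds = (-4/3) - (4/3) = -8/3.
∫_{pi/2}^{pi} (0) cos(3*s) ds = 0.
Summing the pieces and multiplying by (1/pi) gives a_3 = -5/(3*pi).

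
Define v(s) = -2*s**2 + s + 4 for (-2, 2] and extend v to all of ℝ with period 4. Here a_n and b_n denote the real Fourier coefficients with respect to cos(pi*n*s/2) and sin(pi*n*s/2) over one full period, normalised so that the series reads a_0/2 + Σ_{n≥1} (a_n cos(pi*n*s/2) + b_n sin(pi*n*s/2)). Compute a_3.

a_3 = 1/2 ∫_{-2}^{2} v(s) cos(3*pi*s/2) ds.
Integrating by parts twice (tabular method), an antiderivative of (-2*s**2 + s + 4) cos(3*pi*s/2) is -4*s**2*sin(3*pi*s/2)/(3*pi) + 2*s*sin(3*pi*s/2)/(3*pi) - 16*s*cos(3*pi*s/2)/(9*pi**2) + 32*sin(3*pi*s/2)/(27*pi**3) + 8*sin(3*pi*s/2)/(3*pi) + 4*cos(3*pi*s/2)/(9*pi**2); evaluating from -2 to 2: ∫_{-2}^{2} (-2*s**2 + s + 4) cos(3*pi*s/2) ds = (28/(9*pi**2)) - (-4/pi**2) = 64/(9*pi**2).
Hence a_3 = (1/2)·(64/(9*pi**2)) = 32/(9*pi**2).

32/(9*pi**2)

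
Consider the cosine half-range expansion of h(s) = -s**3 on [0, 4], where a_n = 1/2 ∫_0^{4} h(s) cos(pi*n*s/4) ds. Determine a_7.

384*(-4 + 49*pi**2)/(2401*pi**4)

a_7 = 1/2 ∫_0^{4} (-s**3) cos(7*pi*s/4) ds.
Integrating by parts three times (tabular method), an antiderivative of (-s**3) cos(7*pi*s/4) is -4*s**3*sin(7*pi*s/4)/(7*pi) - 48*s**2*cos(7*pi*s/4)/(49*pi**2) + 384*s*sin(7*pi*s/4)/(343*pi**3) + 1536*cos(7*pi*s/4)/(2401*pi**4); evaluating from 0 to 4: ∫_{0}^{4} (-s**3) cos(7*pi*s/4) ds = (768*(-2 + 49*pi**2)/(2401*pi**4)) - (1536/(2401*pi**4)) = 768*(-4 + 49*pi**2)/(2401*pi**4).
Hence a_7 = (1/2)·(768*(-4 + 49*pi**2)/(2401*pi**4)) = 384*(-4 + 49*pi**2)/(2401*pi**4).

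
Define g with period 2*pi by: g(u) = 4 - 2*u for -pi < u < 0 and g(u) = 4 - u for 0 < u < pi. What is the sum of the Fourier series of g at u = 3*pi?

pi/2 + 4

u = 3*pi differs from u = -pi by 2 full period(s), and the series is 2*pi-periodic.
At u = -pi the one-sided limits are g(-pi^-) = 4 - pi and g(-pi^+) = 4 + 2*pi.
By Dirichlet's theorem the series converges to their average, [(4 - pi) + (4 + 2*pi)]/2 = pi/2 + 4.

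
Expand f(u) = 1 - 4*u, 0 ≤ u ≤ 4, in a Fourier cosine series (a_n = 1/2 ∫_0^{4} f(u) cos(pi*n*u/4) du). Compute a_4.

a_4 = 1/2 ∫_0^{4} (1 - 4*u) cos(pi*u) du.
Integrating by parts (boundary term plus one more integral), an antiderivative of (1 - 4*u) cos(pi*u) is -4*u*sin(pi*u)/pi + sin(pi*u)/pi - 4*cos(pi*u)/pi**2; evaluating from 0 to 4: ∫_{0}^{4} (1 - 4*u) cos(pi*u) du = (-4/pi**2) - (-4/pi**2) = 0.
Hence a_4 = (1/2)·(0) = 0.

0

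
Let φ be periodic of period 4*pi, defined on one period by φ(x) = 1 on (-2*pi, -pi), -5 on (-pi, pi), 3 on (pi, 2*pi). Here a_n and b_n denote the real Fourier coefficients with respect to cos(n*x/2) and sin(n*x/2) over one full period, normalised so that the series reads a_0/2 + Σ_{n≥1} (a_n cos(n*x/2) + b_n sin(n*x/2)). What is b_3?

b_3 = (1/(2*pi)) ∫_{-2*pi}^{2*pi} φ(x) sin(3*x/2) dx.
Split the integral at the breakpoints.
Directly, an antiderivative of (1) sin(3*x/2) is -2*cos(3*x/2)/3; evaluating from -2*pi to -pi: ∫_{-2*pi}^{-pi} (1) sin(3*x/2) dx = (0) - (2/3) = -2/3.
Directly, an antiderivative of (-5) sin(3*x/2) is 10*cos(3*x/2)/3; evaluating from -pi to pi: ∫_{-pi}^{pi} (-5) sin(3*x/2) dx = (0) - (0) = 0.
Directly, an antiderivative of (3) sin(3*x/2) is -2*cos(3*x/2); evaluating from pi to 2*pi: ∫_{pi}^{2*pi} (3) sin(3*x/2) dx = (2) - (0) = 2.
Summing the pieces and multiplying by (1/(2*pi)) gives b_3 = 2/(3*pi).

2/(3*pi)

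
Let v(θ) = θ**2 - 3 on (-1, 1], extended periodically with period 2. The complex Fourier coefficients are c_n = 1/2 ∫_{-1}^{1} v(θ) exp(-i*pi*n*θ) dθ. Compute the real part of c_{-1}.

-2/pi**2

Since v is real-valued, Re(c_{-1}) = 1/2 ∫_{-1}^{1} v(θ) cos(-pi*θ) dθ = a_{1}/2.
v is even and cos(-pi*θ) is even, so the integrand is even: ∫_{-1}^{1} v(θ) cos(-pi*θ) dθ = 2∫_0^{1} v(θ) cos(-pi*θ) dθ.
Integrating by parts twice (tabular method), an antiderivative of (θ**2 - 3) cos(-pi*θ) is θ**2*sin(pi*θ)/pi + 2*θ*cos(pi*θ)/pi**2 - 3*sin(pi*θ)/pi - 2*sin(pi*θ)/pi**3; evaluating from 0 to 1: ∫_{0}^{1} (θ**2 - 3) cos(-pi*θ) dθ = (-2/pi**2) - (0) = -2/pi**2.
So ∫_{-1}^{1} v(θ) cos(-pi*θ) dθ = -4/pi**2.
Hence Re(c_{-1}) = (1/2)·(-4/pi**2) = -2/pi**2.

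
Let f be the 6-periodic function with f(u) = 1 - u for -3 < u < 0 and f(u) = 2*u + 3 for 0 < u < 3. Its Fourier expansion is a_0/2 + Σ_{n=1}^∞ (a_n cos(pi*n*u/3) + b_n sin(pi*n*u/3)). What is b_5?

b_5 = 1/3 ∫_{-3}^{3} f(u) sin(5*pi*u/3) du.
Split the integral at the breakpoints.
Integrating by parts (boundary term plus one more integral), an antiderivative of (1 - u) sin(5*pi*u/3) is 3*u*cos(5*pi*u/3)/(5*pi) - 9*sin(5*pi*u/3)/(25*pi**2) - 3*cos(5*pi*u/3)/(5*pi); evaluating from -3 to 0: ∫_{-3}^{0} (1 - u) sin(5*pi*u/3) du = (-3/(5*pi)) - (12/(5*pi)) = -3/pi.
Integrating by parts (boundary term plus one more integral), an antiderivative of (2*u + 3) sin(5*pi*u/3) is -6*u*cos(5*pi*u/3)/(5*pi) + 18*sin(5*pi*u/3)/(25*pi**2) - 9*cos(5*pi*u/3)/(5*pi); evaluating from 0 to 3: ∫_{0}^{3} (2*u + 3) sin(5*pi*u/3) du = (27/(5*pi)) - (-9/(5*pi)) = 36/(5*pi).
Summing the pieces and multiplying by (1/3) gives b_5 = 7/(5*pi).

7/(5*pi)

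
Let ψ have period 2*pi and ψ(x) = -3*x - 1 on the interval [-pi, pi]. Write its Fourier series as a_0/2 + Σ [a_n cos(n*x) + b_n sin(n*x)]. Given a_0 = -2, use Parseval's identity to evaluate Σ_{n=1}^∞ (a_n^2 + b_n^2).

6*pi**2

Parseval: a_0^2/2 + Σ_{n≥1} (a_n^2+b_n^2) = 1/pi ∫_{-pi}^{pi} ψ(x)^2 dx = 2 + 6*pi**2.
Subtract a_0^2/2 = 2: Σ (a_n^2+b_n^2) = 6*pi**2.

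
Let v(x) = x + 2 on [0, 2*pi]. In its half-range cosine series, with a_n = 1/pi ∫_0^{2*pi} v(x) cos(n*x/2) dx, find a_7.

a_7 = 1/pi ∫_0^{2*pi} (x + 2) cos(7*x/2) dx.
Integrating by parts (boundary term plus one more integral), an antiderivative of (x + 2) cos(7*x/2) is 2*x*sin(7*x/2)/7 + 4*sin(7*x/2)/7 + 4*cos(7*x/2)/49; evaluating from 0 to 2*pi: ∫_{0}^{2*pi} (x + 2) cos(7*x/2) dx = (-4/49) - (4/49) = -8/49.
Hence a_7 = (1/pi)·(-8/49) = -8/(49*pi).

-8/(49*pi)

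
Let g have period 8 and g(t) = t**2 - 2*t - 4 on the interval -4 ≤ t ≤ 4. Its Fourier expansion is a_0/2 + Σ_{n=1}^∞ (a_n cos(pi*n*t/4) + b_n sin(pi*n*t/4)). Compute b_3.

b_3 = 1/4 ∫_{-4}^{4} g(t) sin(3*pi*t/4) dt.
Integrating by parts twice (tabular method), an antiderivative of (t**2 - 2*t - 4) sin(3*pi*t/4) is -4*t**2*cos(3*pi*t/4)/(3*pi) + 32*t*sin(3*pi*t/4)/(9*pi**2) + 8*t*cos(3*pi*t/4)/(3*pi) - 32*sin(3*pi*t/4)/(9*pi**2) + 128*cos(3*pi*t/4)/(27*pi**3) + 16*cos(3*pi*t/4)/(3*pi); evaluating from -4 to 4: ∫_{-4}^{4} (t**2 - 2*t - 4) sin(3*pi*t/4) dt = (16*(-8 + 9*pi**2)/(27*pi**3)) - (16*(-8 + 45*pi**2)/(27*pi**3)) = -64/(3*pi).
Hence b_3 = (1/4)·(-64/(3*pi)) = -16/(3*pi).

-16/(3*pi)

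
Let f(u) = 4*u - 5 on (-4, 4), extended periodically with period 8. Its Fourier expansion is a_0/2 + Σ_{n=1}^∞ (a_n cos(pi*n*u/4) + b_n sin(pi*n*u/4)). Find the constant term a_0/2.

-5

a_0 = 1/4 ∫_{-4}^{4} f(u) du = 1/4 · (-40) = -10.
So the constant term a_0/2 = -5.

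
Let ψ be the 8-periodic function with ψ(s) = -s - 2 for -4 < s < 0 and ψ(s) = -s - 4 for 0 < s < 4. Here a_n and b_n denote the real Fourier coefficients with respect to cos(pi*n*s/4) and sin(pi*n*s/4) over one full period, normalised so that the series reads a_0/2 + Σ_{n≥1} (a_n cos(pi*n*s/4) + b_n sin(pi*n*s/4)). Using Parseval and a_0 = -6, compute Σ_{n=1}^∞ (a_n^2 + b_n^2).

Parseval: a_0^2/2 + Σ_{n≥1} (a_n^2+b_n^2) = 1/4 ∫_{-4}^{4} ψ(s)^2 ds = 116/3.
Subtract a_0^2/2 = 18: Σ (a_n^2+b_n^2) = 62/3.

62/3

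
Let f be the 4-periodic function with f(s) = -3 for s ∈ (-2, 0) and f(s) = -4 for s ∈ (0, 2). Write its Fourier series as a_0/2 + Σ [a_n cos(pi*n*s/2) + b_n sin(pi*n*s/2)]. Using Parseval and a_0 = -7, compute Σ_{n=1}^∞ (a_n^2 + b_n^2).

1/2

Parseval: a_0^2/2 + Σ_{n≥1} (a_n^2+b_n^2) = 1/2 ∫_{-2}^{2} f(s)^2 ds = 25.
Subtract a_0^2/2 = 49/2: Σ (a_n^2+b_n^2) = 1/2.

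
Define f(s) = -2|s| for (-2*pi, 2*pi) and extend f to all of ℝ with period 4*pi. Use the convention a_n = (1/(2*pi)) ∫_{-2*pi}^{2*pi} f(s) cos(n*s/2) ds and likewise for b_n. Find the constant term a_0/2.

a_0 = (1/(2*pi)) ∫_{-2*pi}^{2*pi} f(s) ds = (1/(2*pi)) · (-8*pi**2) = -4*pi.
So the constant term a_0/2 = -2*pi.

-2*pi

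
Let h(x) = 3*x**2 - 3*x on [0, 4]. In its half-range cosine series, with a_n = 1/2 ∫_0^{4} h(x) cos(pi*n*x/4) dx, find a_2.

a_2 = 1/2 ∫_0^{4} (3*x**2 - 3*x) cos(pi*x/2) dx.
Integrating by parts twice (tabular method), an antiderivative of (3*x**2 - 3*x) cos(pi*x/2) is 6*x**2*sin(pi*x/2)/pi - 6*x*sin(pi*x/2)/pi + 24*x*cos(pi*x/2)/pi**2 - 48*sin(pi*x/2)/pi**3 - 12*cos(pi*x/2)/pi**2; evaluating from 0 to 4: ∫_{0}^{4} (3*x**2 - 3*x) cos(pi*x/2) dx = (84/pi**2) - (-12/pi**2) = 96/pi**2.
Hence a_2 = (1/2)·(96/pi**2) = 48/pi**2.

48/pi**2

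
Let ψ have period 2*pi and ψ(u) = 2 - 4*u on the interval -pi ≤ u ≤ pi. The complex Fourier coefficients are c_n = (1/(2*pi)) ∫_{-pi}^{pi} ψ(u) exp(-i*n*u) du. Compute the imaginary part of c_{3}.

4/3

Since ψ is real-valued, Im(c_{3}) = -(1/(2*pi)) ∫_{-pi}^{pi} ψ(u) sin(3*u) du = -b_{3}/2.
Integrating by parts (boundary term plus one more integral), an antiderivative of (2 - 4*u) sin(3*u) is 4*u*cos(3*u)/3 - 4*sin(3*u)/9 - 2*cos(3*u)/3; evaluating from -pi to pi: ∫_{-pi}^{pi} (2 - 4*u) sin(3*u) du = (2/3 - 4*pi/3) - (2/3 + 4*pi/3) = -8*pi/3.
Hence Im(c_{3}) = (-1/(2*pi))·(-8*pi/3) = 4/3.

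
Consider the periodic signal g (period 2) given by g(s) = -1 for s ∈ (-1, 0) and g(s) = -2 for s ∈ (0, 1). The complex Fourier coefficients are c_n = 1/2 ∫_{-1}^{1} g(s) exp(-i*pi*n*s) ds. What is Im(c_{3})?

Since g is real-valued, Im(c_{3}) = -1/2 ∫_{-1}^{1} g(s) sin(3*pi*s) ds = -b_{3}/2.
Split the integral at the breakpoints.
Directly, an antiderivative of (-1) sin(3*pi*s) is cos(3*pi*s)/(3*pi); evaluating from -1 to 0: ∫_{-1}^{0} (-1) sin(3*pi*s) ds = (1/(3*pi)) - (-1/(3*pi)) = 2/(3*pi).
Directly, an antiderivative of (-2) sin(3*pi*s) is 2*cos(3*pi*s)/(3*pi); evaluating from 0 to 1: ∫_{0}^{1} (-2) sin(3*pi*s) ds = (-2/(3*pi)) - (2/(3*pi)) = -4/(3*pi).
So ∫_{-1}^{1} g(s) sin(3*pi*s) ds = -2/(3*pi).
Hence Im(c_{3}) = (-1/2)·(-2/(3*pi)) = 1/(3*pi).

1/(3*pi)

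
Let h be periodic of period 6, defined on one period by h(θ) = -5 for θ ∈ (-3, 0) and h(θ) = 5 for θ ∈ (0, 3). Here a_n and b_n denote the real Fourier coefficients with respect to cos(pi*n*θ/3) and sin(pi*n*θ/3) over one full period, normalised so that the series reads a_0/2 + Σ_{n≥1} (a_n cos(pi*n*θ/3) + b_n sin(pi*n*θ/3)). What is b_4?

0

b_4 = 1/3 ∫_{-3}^{3} h(θ) sin(4*pi*θ/3) dθ.
h is odd and sin(4*pi*θ/3) is odd, so the integrand is even and b_4 = 2/3 ∫_0^{3} h(θ) sin(4*pi*θ/3) dθ.
Directly, an antiderivative of (5) sin(4*pi*θ/3) is -15*cos(4*pi*θ/3)/(4*pi); evaluating from 0 to 3: ∫_{0}^{3} (5) sin(4*pi*θ/3) dθ = (-15/(4*pi)) - (-15/(4*pi)) = 0.
Hence b_4 = (2/3)·(0) = 0.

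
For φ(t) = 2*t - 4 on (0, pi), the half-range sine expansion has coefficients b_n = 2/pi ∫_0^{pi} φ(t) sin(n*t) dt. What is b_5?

4*(-4 + pi)/(5*pi)

b_5 = 2/pi ∫_0^{pi} (2*t - 4) sin(5*t) dt.
Integrating by parts (boundary term plus one more integral), an antiderivative of (2*t - 4) sin(5*t) is -2*t*cos(5*t)/5 + 2*sin(5*t)/25 + 4*cos(5*t)/5; evaluating from 0 to pi: ∫_{0}^{pi} (2*t - 4) sin(5*t) dt = (-4/5 + 2*pi/5) - (4/5) = -8/5 + 2*pi/5.
Hence b_5 = (2/pi)·(-8/5 + 2*pi/5) = 4*(-4 + pi)/(5*pi).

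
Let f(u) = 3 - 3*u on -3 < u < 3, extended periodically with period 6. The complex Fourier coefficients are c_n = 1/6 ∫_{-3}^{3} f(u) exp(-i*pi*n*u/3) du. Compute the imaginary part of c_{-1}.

Since f is real-valued, Im(c_{-1}) = -1/6 ∫_{-3}^{3} f(u) sin(-pi*u/3) du = b_{1}/2.
Integrating by parts (boundary term plus one more integral), an antiderivative of (3 - 3*u) sin(-pi*u/3) is -9*u*cos(pi*u/3)/pi + 27*sin(pi*u/3)/pi**2 + 9*cos(pi*u/3)/pi; evaluating from -3 to 3: ∫_{-3}^{3} (3 - 3*u) sin(-pi*u/3) du = (18/pi) - (-36/pi) = 54/pi.
Hence Im(c_{-1}) = (-1/6)·(54/pi) = -9/pi.

-9/pi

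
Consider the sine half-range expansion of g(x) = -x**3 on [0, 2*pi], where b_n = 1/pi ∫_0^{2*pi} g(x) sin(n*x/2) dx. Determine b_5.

96/125 - 16*pi**2/5

b_5 = 1/pi ∫_0^{2*pi} (-x**3) sin(5*x/2) dx.
Integrating by parts three times (tabular method), an antiderivative of (-x**3) sin(5*x/2) is 2*x**3*cos(5*x/2)/5 - 12*x**2*sin(5*x/2)/25 - 48*x*cos(5*x/2)/125 + 96*sin(5*x/2)/625; evaluating from 0 to 2*pi: ∫_{0}^{2*pi} (-x**3) sin(5*x/2) dx = (16*pi*(6 - 25*pi**2)/125) - (0) = 16*pi*(6 - 25*pi**2)/125.
Hence b_5 = (1/pi)·(16*pi*(6 - 25*pi**2)/125) = 96/125 - 16*pi**2/5.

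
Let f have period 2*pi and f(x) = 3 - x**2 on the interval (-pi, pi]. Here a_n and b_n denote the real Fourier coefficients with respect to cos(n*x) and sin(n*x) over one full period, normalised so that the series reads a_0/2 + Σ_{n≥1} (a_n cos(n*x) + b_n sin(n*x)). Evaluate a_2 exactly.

a_2 = 1/pi ∫_{-pi}^{pi} f(x) cos(2*x) dx.
f is even and cos(2*x) is even, so the integrand is even and a_2 = 2/pi ∫_0^{pi} f(x) cos(2*x) dx.
Integrating by parts twice (tabular method), an antiderivative of (3 - x**2) cos(2*x) is -x**2*sin(2*x)/2 - x*cos(2*x)/2 + 7*sin(2*x)/4; evaluating from 0 to pi: ∫_{0}^{pi} (3 - x**2) cos(2*x) dx = (-pi/2) - (0) = -pi/2.
Hence a_2 = (2/pi)·(-pi/2) = -1.

-1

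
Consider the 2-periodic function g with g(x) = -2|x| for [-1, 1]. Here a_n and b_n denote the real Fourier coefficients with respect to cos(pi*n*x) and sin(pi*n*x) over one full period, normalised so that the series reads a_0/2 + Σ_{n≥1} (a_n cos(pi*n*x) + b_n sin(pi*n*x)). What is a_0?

-2

a_0 = ∫_{-1}^{1} g(x) dx = -2.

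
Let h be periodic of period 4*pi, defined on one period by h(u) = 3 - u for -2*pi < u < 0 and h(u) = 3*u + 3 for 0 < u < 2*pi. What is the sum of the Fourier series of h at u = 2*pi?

3 + 4*pi

u = 2*pi differs from u = -2*pi by 1 full period(s), and the series is 4*pi-periodic.
At u = -2*pi the one-sided limits are h(-2*pi^-) = 3 + 6*pi and h(-2*pi^+) = 3 + 2*pi.
By Dirichlet's theorem the series converges to their average, [(3 + 6*pi) + (3 + 2*pi)]/2 = 3 + 4*pi.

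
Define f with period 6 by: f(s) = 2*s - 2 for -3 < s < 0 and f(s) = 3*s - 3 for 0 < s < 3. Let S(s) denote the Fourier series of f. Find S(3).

-1

At s = 3 the one-sided limits are f(3^-) = 6 and f(3^+) = -8.
By Dirichlet's theorem the series converges to their average, [(6) + (-8)]/2 = -1.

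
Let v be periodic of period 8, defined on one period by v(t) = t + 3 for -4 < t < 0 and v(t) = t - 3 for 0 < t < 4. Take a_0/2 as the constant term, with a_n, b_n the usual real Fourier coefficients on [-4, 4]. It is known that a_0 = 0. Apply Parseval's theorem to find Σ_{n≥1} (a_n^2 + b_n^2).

Parseval: a_0^2/2 + Σ_{n≥1} (a_n^2+b_n^2) = 1/4 ∫_{-4}^{4} v(t)^2 dt = 14/3.
Subtract a_0^2/2 = 0: Σ (a_n^2+b_n^2) = 14/3.

14/3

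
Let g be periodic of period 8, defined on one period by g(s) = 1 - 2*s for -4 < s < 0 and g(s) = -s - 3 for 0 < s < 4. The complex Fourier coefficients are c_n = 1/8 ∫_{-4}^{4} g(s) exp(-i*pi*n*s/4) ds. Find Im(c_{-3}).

-10/(3*pi)

Since g is real-valued, Im(c_{-3}) = -1/8 ∫_{-4}^{4} g(s) sin(-3*pi*s/4) ds = b_{3}/2.
Split the integral at the breakpoints.
Integrating by parts (boundary term plus one more integral), an antiderivative of (1 - 2*s) sin(-3*pi*s/4) is -8*s*cos(3*pi*s/4)/(3*pi) + 32*sin(3*pi*s/4)/(9*pi**2) + 4*cos(3*pi*s/4)/(3*pi); evaluating from -4 to 0: ∫_{-4}^{0} (1 - 2*s) sin(-3*pi*s/4) ds = (4/(3*pi)) - (-12/pi) = 40/(3*pi).
Integrating by parts (boundary term plus one more integral), an antiderivative of (-s - 3) sin(-3*pi*s/4) is -4*s*cos(3*pi*s/4)/(3*pi) + 16*sin(3*pi*s/4)/(9*pi**2) - 4*cos(3*pi*s/4)/pi; evaluating from 0 to 4: ∫_{0}^{4} (-s - 3) sin(-3*pi*s/4) ds = (28/(3*pi)) - (-4/pi) = 40/(3*pi).
So ∫_{-4}^{4} g(s) sin(-3*pi*s/4) ds = 80/(3*pi).
Hence Im(c_{-3}) = (-1/8)·(80/(3*pi)) = -10/(3*pi).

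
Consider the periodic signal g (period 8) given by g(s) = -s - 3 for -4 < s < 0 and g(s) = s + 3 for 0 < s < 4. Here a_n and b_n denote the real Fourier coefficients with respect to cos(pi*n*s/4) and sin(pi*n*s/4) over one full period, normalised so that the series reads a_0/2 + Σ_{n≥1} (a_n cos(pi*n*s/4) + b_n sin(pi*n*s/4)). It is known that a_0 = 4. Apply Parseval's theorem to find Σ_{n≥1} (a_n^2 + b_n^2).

Parseval: a_0^2/2 + Σ_{n≥1} (a_n^2+b_n^2) = 1/4 ∫_{-4}^{4} g(s)^2 ds = 86/3.
Subtract a_0^2/2 = 8: Σ (a_n^2+b_n^2) = 62/3.

62/3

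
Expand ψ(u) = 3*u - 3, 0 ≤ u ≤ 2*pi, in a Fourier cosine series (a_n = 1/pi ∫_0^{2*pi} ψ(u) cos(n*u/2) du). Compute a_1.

-24/pi

a_1 = 1/pi ∫_0^{2*pi} (3*u - 3) cos(u/2) du.
Integrating by parts (boundary term plus one more integral), an antiderivative of (3*u - 3) cos(u/2) is 6*u*sin(u/2) - 6*sin(u/2) + 12*cos(u/2); evaluating from 0 to 2*pi: ∫_{0}^{2*pi} (3*u - 3) cos(u/2) du = (-12) - (12) = -24.
Hence a_1 = (1/pi)·(-24) = -24/pi.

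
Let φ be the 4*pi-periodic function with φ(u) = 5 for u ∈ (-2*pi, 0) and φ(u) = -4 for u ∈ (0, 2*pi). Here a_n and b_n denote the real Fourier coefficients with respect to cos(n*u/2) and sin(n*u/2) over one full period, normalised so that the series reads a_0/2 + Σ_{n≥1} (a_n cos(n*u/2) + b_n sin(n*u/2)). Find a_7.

0

a_7 = (1/(2*pi)) ∫_{-2*pi}^{2*pi} φ(u) cos(7*u/2) du.
Split the integral at the breakpoints.
Directly, an antiderivative of (5) cos(7*u/2) is 10*sin(7*u/2)/7; evaluating from -2*pi to 0: ∫_{-2*pi}^{0} (5) cos(7*u/2) du = (0) - (0) = 0.
Directly, an antiderivative of (-4) cos(7*u/2) is -8*sin(7*u/2)/7; evaluating from 0 to 2*pi: ∫_{0}^{2*pi} (-4) cos(7*u/2) du = (0) - (0) = 0.
Summing the pieces and multiplying by (1/(2*pi)) gives a_7 = 0.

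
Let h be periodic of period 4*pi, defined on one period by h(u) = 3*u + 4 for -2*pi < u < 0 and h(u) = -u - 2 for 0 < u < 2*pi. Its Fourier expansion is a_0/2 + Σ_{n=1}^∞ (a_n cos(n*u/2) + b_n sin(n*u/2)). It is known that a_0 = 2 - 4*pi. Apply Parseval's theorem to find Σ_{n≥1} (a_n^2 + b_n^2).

-12*pi + 18 + 16*pi**2/3

Parseval: a_0^2/2 + Σ_{n≥1} (a_n^2+b_n^2) = (1/(2*pi)) ∫_{-2*pi}^{2*pi} h(u)^2 du = -20*pi + 20 + 40*pi**2/3.
Subtract a_0^2/2 = 2*(1 - 2*pi)**2: Σ (a_n^2+b_n^2) = -12*pi + 18 + 16*pi**2/3.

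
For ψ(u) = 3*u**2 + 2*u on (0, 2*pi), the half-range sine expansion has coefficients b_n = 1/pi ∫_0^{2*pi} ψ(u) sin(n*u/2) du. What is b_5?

8*(-12 + 25*pi + 75*pi**2)/(125*pi)

b_5 = 1/pi ∫_0^{2*pi} (3*u**2 + 2*u) sin(5*u/2) du.
Integrating by parts twice (tabular method), an antiderivative of (3*u**2 + 2*u) sin(5*u/2) is -6*u**2*cos(5*u/2)/5 + 24*u*sin(5*u/2)/25 - 4*u*cos(5*u/2)/5 + 8*sin(5*u/2)/25 + 48*cos(5*u/2)/125; evaluating from 0 to 2*pi: ∫_{0}^{2*pi} (3*u**2 + 2*u) sin(5*u/2) du = (-48/125 + 8*pi/5 + 24*pi**2/5) - (48/125) = -96/125 + 8*pi/5 + 24*pi**2/5.
Hence b_5 = (1/pi)·(-96/125 + 8*pi/5 + 24*pi**2/5) = 8*(-12 + 25*pi + 75*pi**2)/(125*pi).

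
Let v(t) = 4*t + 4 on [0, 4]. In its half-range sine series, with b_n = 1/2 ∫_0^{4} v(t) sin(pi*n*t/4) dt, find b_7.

48/(7*pi)

b_7 = 1/2 ∫_0^{4} (4*t + 4) sin(7*pi*t/4) dt.
Integrating by parts (boundary term plus one more integral), an antiderivative of (4*t + 4) sin(7*pi*t/4) is -16*t*cos(7*pi*t/4)/(7*pi) + 64*sin(7*pi*t/4)/(49*pi**2) - 16*cos(7*pi*t/4)/(7*pi); evaluating from 0 to 4: ∫_{0}^{4} (4*t + 4) sin(7*pi*t/4) dt = (80/(7*pi)) - (-16/(7*pi)) = 96/(7*pi).
Hence b_7 = (1/2)·(96/(7*pi)) = 48/(7*pi).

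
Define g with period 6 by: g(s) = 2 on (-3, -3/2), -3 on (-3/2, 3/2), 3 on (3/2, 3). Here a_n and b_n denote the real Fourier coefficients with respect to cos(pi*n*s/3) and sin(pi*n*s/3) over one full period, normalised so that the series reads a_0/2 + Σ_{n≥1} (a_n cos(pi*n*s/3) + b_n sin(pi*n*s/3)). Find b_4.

0

b_4 = 1/3 ∫_{-3}^{3} g(s) sin(4*pi*s/3) ds.
Split the integral at the breakpoints.
Directly, an antiderivative of (2) sin(4*pi*s/3) is -3*cos(4*pi*s/3)/(2*pi); evaluating from -3 to -3/2: ∫_{-3}^{-3/2} (2) sin(4*pi*s/3) ds = (-3/(2*pi)) - (-3/(2*pi)) = 0.
Directly, an antiderivative of (-3) sin(4*pi*s/3) is 9*cos(4*pi*s/3)/(4*pi); evaluating from -3/2 to 3/2: ∫_{-3/2}^{3/2} (-3) sin(4*pi*s/3) ds = (9/(4*pi)) - (9/(4*pi)) = 0.
Directly, an antiderivative of (3) sin(4*pi*s/3) is -9*cos(4*pi*s/3)/(4*pi); evaluating from 3/2 to 3: ∫_{3/2}^{3} (3) sin(4*pi*s/3) ds = (-9/(4*pi)) - (-9/(4*pi)) = 0.
Summing the pieces and multiplying by (1/3) gives b_4 = 0.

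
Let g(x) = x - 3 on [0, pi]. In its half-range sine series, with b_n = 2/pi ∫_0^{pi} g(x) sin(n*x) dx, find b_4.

-1/2

b_4 = 2/pi ∫_0^{pi} (x - 3) sin(4*x) dx.
Integrating by parts (boundary term plus one more integral), an antiderivative of (x - 3) sin(4*x) is -x*cos(4*x)/4 + sin(4*x)/16 + 3*cos(4*x)/4; evaluating from 0 to pi: ∫_{0}^{pi} (x - 3) sin(4*x) dx = (3/4 - pi/4) - (3/4) = -pi/4.
Hence b_4 = (2/pi)·(-pi/4) = -1/2.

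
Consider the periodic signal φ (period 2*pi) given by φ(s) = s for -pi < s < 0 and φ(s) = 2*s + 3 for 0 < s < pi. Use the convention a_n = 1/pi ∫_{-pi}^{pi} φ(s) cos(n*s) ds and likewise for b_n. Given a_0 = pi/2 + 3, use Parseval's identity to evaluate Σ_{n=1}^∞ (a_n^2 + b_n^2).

Parseval: a_0^2/2 + Σ_{n≥1} (a_n^2+b_n^2) = 1/pi ∫_{-pi}^{pi} φ(s)^2 ds = 9 + 5*pi**2/3 + 6*pi.
Subtract a_0^2/2 = (pi + 6)**2/8: Σ (a_n^2+b_n^2) = 9/2 + 9*pi/2 + 37*pi**2/24.

9/2 + 9*pi/2 + 37*pi**2/24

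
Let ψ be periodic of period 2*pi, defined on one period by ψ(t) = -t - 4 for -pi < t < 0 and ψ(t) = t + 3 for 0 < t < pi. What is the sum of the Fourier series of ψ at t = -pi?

At t = -pi the one-sided limits are ψ(-pi^-) = 3 + pi and ψ(-pi^+) = -4 + pi.
By Dirichlet's theorem the series converges to their average, [(3 + pi) + (-4 + pi)]/2 = -1/2 + pi.

-1/2 + pi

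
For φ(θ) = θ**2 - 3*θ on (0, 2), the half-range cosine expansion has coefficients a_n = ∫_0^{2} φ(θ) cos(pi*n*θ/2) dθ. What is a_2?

4/pi**2

a_2 = ∫_0^{2} (θ**2 - 3*θ) cos(pi*θ) dθ.
Integrating by parts twice (tabular method), an antiderivative of (θ**2 - 3*θ) cos(pi*θ) is θ**2*sin(pi*θ)/pi - 3*θ*sin(pi*θ)/pi + 2*θ*cos(pi*θ)/pi**2 - 2*sin(pi*θ)/pi**3 - 3*cos(pi*θ)/pi**2; evaluating from 0 to 2: ∫_{0}^{2} (θ**2 - 3*θ) cos(pi*θ) dθ = (pi**(-2)) - (-3/pi**2) = 4/pi**2.
Hence a_2 = 4/pi**2.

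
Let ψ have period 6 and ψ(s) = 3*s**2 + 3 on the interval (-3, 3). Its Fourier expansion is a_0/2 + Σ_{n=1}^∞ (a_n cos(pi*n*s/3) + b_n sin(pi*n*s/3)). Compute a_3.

a_3 = 1/3 ∫_{-3}^{3} ψ(s) cos(pi*s) ds.
ψ is even and cos(pi*s) is even, so the integrand is even and a_3 = 2/3 ∫_0^{3} ψ(s) cos(pi*s) ds.
Integrating by parts twice (tabular method), an antiderivative of (3*s**2 + 3) cos(pi*s) is 3*s**2*sin(pi*s)/pi + 6*s*cos(pi*s)/pi**2 - 6*sin(pi*s)/pi**3 + 3*sin(pi*s)/pi; evaluating from 0 to 3: ∫_{0}^{3} (3*s**2 + 3) cos(pi*s) ds = (-18/pi**2) - (0) = -18/pi**2.
Hence a_3 = (2/3)·(-18/pi**2) = -12/pi**2.

-12/pi**2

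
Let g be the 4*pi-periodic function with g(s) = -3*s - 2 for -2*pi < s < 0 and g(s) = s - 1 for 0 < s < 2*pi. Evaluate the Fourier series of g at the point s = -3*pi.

-1 + pi

s = -3*pi differs from s = pi by -1 full period(s), and the series is 4*pi-periodic.
g is continuous at s = pi with value -1 + pi, so the series converges to -1 + pi there.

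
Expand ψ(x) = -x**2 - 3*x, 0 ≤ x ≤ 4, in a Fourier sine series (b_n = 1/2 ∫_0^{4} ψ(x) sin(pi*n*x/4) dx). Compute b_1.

-56/pi + 128/pi**3

b_1 = 1/2 ∫_0^{4} (-x**2 - 3*x) sin(pi*x/4) dx.
Integrating by parts twice (tabular method), an antiderivative of (-x**2 - 3*x) sin(pi*x/4) is 4*x**2*cos(pi*x/4)/pi - 32*x*sin(pi*x/4)/pi**2 + 12*x*cos(pi*x/4)/pi - 48*sin(pi*x/4)/pi**2 - 128*cos(pi*x/4)/pi**3; evaluating from 0 to 4: ∫_{0}^{4} (-x**2 - 3*x) sin(pi*x/4) dx = (-112/pi + 128/pi**3) - (-128/pi**3) = -112/pi + 256/pi**3.
Hence b_1 = (1/2)·(-112/pi + 256/pi**3) = -56/pi + 128/pi**3.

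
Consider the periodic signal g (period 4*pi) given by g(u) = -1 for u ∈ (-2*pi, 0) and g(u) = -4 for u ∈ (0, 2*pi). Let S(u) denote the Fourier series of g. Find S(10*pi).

-5/2

u = 10*pi differs from u = 2*pi by 2 full period(s), and the series is 4*pi-periodic.
At u = 2*pi the one-sided limits are g(2*pi^-) = -4 and g(2*pi^+) = -1.
By Dirichlet's theorem the series converges to their average, [(-4) + (-1)]/2 = -5/2.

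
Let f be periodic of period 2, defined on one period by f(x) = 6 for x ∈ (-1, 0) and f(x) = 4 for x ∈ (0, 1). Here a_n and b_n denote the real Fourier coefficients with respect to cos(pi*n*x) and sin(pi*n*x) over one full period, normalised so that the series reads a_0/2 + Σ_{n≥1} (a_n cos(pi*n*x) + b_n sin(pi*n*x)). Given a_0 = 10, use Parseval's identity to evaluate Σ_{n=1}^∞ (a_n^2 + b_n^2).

Parseval: a_0^2/2 + Σ_{n≥1} (a_n^2+b_n^2) = ∫_{-1}^{1} f(x)^2 dx = 52.
Subtract a_0^2/2 = 50: Σ (a_n^2+b_n^2) = 2.

2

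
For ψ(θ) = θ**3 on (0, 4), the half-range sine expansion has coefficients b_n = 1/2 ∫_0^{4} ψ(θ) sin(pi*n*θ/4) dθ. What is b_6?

b_6 = 1/2 ∫_0^{4} (θ**3) sin(3*pi*θ/2) dθ.
Integrating by parts three times (tabular method), an antiderivative of (θ**3) sin(3*pi*θ/2) is -2*θ**3*cos(3*pi*θ/2)/(3*pi) + 4*θ**2*sin(3*pi*θ/2)/(3*pi**2) + 16*θ*cos(3*pi*θ/2)/(9*pi**3) - 32*sin(3*pi*θ/2)/(27*pi**4); evaluating from 0 to 4: ∫_{0}^{4} (θ**3) sin(3*pi*θ/2) dθ = (64*(1 - 6*pi**2)/(9*pi**3)) - (0) = 64*(1 - 6*pi**2)/(9*pi**3).
Hence b_6 = (1/2)·(64*(1 - 6*pi**2)/(9*pi**3)) = 32*(1 - 6*pi**2)/(9*pi**3).

32*(1 - 6*pi**2)/(9*pi**3)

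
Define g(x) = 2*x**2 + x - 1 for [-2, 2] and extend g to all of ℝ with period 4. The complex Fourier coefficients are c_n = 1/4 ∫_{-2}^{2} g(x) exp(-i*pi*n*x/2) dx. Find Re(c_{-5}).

-16/(25*pi**2)

Since g is real-valued, Re(c_{-5}) = 1/4 ∫_{-2}^{2} g(x) cos(-5*pi*x/2) dx = a_{5}/2.
Integrating by parts twice (tabular method), an antiderivative of (2*x**2 + x - 1) cos(-5*pi*x/2) is 4*x**2*sin(5*pi*x/2)/(5*pi) + 2*x*sin(5*pi*x/2)/(5*pi) + 16*x*cos(5*pi*x/2)/(25*pi**2) - 2*sin(5*pi*x/2)/(5*pi) - 32*sin(5*pi*x/2)/(125*pi**3) + 4*cos(5*pi*x/2)/(25*pi**2); evaluating from -2 to 2: ∫_{-2}^{2} (2*x**2 + x - 1) cos(-5*pi*x/2) dx = (-36/(25*pi**2)) - (28/(25*pi**2)) = -64/(25*pi**2).
Hence Re(c_{-5}) = (1/4)·(-64/(25*pi**2)) = -16/(25*pi**2).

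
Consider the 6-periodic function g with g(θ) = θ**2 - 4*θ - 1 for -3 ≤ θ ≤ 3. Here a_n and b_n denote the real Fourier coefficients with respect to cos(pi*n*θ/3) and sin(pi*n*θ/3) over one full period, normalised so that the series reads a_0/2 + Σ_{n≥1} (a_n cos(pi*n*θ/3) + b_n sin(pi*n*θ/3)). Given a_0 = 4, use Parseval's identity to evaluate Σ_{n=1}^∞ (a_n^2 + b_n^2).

552/5

Parseval: a_0^2/2 + Σ_{n≥1} (a_n^2+b_n^2) = 1/3 ∫_{-3}^{3} g(θ)^2 dθ = 592/5.
Subtract a_0^2/2 = 8: Σ (a_n^2+b_n^2) = 552/5.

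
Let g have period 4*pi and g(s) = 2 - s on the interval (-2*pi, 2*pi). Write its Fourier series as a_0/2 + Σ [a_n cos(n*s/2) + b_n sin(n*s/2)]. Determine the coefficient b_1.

b_1 = (1/(2*pi)) ∫_{-2*pi}^{2*pi} g(s) sin(s/2) ds.
Integrating by parts (boundary term plus one more integral), an antiderivative of (2 - s) sin(s/2) is 2*s*cos(s/2) - 4*sin(s/2) - 4*cos(s/2); evaluating from -2*pi to 2*pi: ∫_{-2*pi}^{2*pi} (2 - s) sin(s/2) ds = (4 - 4*pi) - (4 + 4*pi) = -8*pi.
Hence b_1 = (1/(2*pi))·(-8*pi) = -4.

-4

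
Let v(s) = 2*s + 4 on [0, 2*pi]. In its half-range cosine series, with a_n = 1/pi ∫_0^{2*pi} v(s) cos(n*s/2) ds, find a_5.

a_5 = 1/pi ∫_0^{2*pi} (2*s + 4) cos(5*s/2) ds.
Integrating by parts (boundary term plus one more integral), an antiderivative of (2*s + 4) cos(5*s/2) is 4*s*sin(5*s/2)/5 + 8*sin(5*s/2)/5 + 8*cos(5*s/2)/25; evaluating from 0 to 2*pi: ∫_{0}^{2*pi} (2*s + 4) cos(5*s/2) ds = (-8/25) - (8/25) = -16/25.
Hence a_5 = (1/pi)·(-16/25) = -16/(25*pi).

-16/(25*pi)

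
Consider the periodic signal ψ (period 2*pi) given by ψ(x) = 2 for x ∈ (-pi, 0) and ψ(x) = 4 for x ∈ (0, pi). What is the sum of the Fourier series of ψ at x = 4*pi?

x = 4*pi differs from x = 0 by 2 full period(s), and the series is 2*pi-periodic.
At x = 0 the one-sided limits are ψ(0^-) = 2 and ψ(0^+) = 4.
By Dirichlet's theorem the series converges to their average, [(2) + (4)]/2 = 3.

3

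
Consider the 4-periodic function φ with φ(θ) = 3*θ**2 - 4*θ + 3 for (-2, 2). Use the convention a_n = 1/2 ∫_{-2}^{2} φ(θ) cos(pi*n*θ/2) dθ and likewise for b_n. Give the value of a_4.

a_4 = 1/2 ∫_{-2}^{2} φ(θ) cos(2*pi*θ) dθ.
Integrating by parts twice (tabular method), an antiderivative of (3*θ**2 - 4*θ + 3) cos(2*pi*θ) is 3*θ**2*sin(2*pi*θ)/(2*pi) - 2*θ*sin(2*pi*θ)/pi + 3*θ*cos(2*pi*θ)/(2*pi**2) - 3*sin(2*pi*θ)/(4*pi**3) + 3*sin(2*pi*θ)/(2*pi) - cos(2*pi*θ)/pi**2; evaluating from -2 to 2: ∫_{-2}^{2} (3*θ**2 - 4*θ + 3) cos(2*pi*θ) dθ = (2/pi**2) - (-4/pi**2) = 6/pi**2.
Hence a_4 = (1/2)·(6/pi**2) = 3/pi**2.

3/pi**2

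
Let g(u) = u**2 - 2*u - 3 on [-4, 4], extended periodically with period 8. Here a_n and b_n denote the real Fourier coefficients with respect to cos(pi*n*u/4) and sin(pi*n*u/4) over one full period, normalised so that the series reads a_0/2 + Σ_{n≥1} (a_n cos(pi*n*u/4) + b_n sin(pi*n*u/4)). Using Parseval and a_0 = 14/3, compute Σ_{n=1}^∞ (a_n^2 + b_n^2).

Parseval: a_0^2/2 + Σ_{n≥1} (a_n^2+b_n^2) = 1/4 ∫_{-4}^{4} g(u)^2 du = 1486/15.
Subtract a_0^2/2 = 98/9: Σ (a_n^2+b_n^2) = 3968/45.

3968/45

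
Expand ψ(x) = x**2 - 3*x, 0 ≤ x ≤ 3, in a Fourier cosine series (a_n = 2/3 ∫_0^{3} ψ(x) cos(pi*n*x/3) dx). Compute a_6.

a_6 = 2/3 ∫_0^{3} (x**2 - 3*x) cos(2*pi*x) dx.
Integrating by parts twice (tabular method), an antiderivative of (x**2 - 3*x) cos(2*pi*x) is x**2*sin(2*pi*x)/(2*pi) - 3*x*sin(2*pi*x)/(2*pi) + x*cos(2*pi*x)/(2*pi**2) - sin(2*pi*x)/(4*pi**3) - 3*cos(2*pi*x)/(4*pi**2); evaluating from 0 to 3: ∫_{0}^{3} (x**2 - 3*x) cos(2*pi*x) dx = (3/(4*pi**2)) - (-3/(4*pi**2)) = 3/(2*pi**2).
Hence a_6 = (2/3)·(3/(2*pi**2)) = pi**(-2).

pi**(-2)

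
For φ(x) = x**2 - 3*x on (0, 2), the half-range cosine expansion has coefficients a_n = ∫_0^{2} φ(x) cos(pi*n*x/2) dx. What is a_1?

8/pi**2

a_1 = ∫_0^{2} (x**2 - 3*x) cos(pi*x/2) dx.
Integrating by parts twice (tabular method), an antiderivative of (x**2 - 3*x) cos(pi*x/2) is 2*x**2*sin(pi*x/2)/pi - 6*x*sin(pi*x/2)/pi + 8*x*cos(pi*x/2)/pi**2 - 16*sin(pi*x/2)/pi**3 - 12*cos(pi*x/2)/pi**2; evaluating from 0 to 2: ∫_{0}^{2} (x**2 - 3*x) cos(pi*x/2) dx = (-4/pi**2) - (-12/pi**2) = 8/pi**2.
Hence a_1 = 8/pi**2.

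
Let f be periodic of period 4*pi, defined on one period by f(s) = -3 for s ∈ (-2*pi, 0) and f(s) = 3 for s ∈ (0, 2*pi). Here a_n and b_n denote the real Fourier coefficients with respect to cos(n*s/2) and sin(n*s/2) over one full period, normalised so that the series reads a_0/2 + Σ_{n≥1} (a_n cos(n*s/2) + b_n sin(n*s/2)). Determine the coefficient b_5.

b_5 = (1/(2*pi)) ∫_{-2*pi}^{2*pi} f(s) sin(5*s/2) ds.
f is odd and sin(5*s/2) is odd, so the integrand is even and b_5 = 1/pi ∫_0^{2*pi} f(s) sin(5*s/2) ds.
Directly, an antiderivative of (3) sin(5*s/2) is -6*cos(5*s/2)/5; evaluating from 0 to 2*pi: ∫_{0}^{2*pi} (3) sin(5*s/2) ds = (6/5) - (-6/5) = 12/5.
Hence b_5 = (1/pi)·(12/5) = 12/(5*pi).

12/(5*pi)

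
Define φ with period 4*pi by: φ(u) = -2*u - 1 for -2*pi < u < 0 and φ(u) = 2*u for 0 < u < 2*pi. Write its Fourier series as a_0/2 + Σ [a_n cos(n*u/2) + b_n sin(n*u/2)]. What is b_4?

b_4 = (1/(2*pi)) ∫_{-2*pi}^{2*pi} φ(u) sin(2*u) du.
Split the integral at the breakpoints.
Integrating by parts (boundary term plus one more integral), an antiderivative of (-2*u - 1) sin(2*u) is u*cos(2*u) - sin(2*u)/2 + cos(2*u)/2; evaluating from -2*pi to 0: ∫_{-2*pi}^{0} (-2*u - 1) sin(2*u) du = (1/2) - (1/2 - 2*pi) = 2*pi.
Integrating by parts (boundary term plus one more integral), an antiderivative of (2*u) sin(2*u) is -u*cos(2*u) + sin(2*u)/2; evaluating from 0 to 2*pi: ∫_{0}^{2*pi} (2*u) sin(2*u) du = (-2*pi) - (0) = -2*pi.
Summing the pieces and multiplying by (1/(2*pi)) gives b_4 = 0.

0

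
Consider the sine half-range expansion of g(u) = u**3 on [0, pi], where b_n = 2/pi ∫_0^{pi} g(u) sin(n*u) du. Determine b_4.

b_4 = 2/pi ∫_0^{pi} (u**3) sin(4*u) du.
Integrating by parts three times (tabular method), an antiderivative of (u**3) sin(4*u) is -u**3*cos(4*u)/4 + 3*u**2*sin(4*u)/16 + 3*u*cos(4*u)/32 - 3*sin(4*u)/128; evaluating from 0 to pi: ∫_{0}^{pi} (u**3) sin(4*u) du = (pi*(3 - 8*pi**2)/32) - (0) = pi*(3 - 8*pi**2)/32.
Hence b_4 = (2/pi)·(pi*(3 - 8*pi**2)/32) = 3/16 - pi**2/2.

3/16 - pi**2/2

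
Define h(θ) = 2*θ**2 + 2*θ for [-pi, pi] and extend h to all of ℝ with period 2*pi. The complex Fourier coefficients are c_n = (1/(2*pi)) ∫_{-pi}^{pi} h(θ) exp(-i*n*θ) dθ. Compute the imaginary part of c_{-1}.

2

Since h is real-valued, Im(c_{-1}) = -(1/(2*pi)) ∫_{-pi}^{pi} h(θ) sin(-θ) dθ = b_{1}/2.
Integrating by parts twice (tabular method), an antiderivative of (2*θ**2 + 2*θ) sin(-θ) is 2*θ**2*cos(θ) - 4*θ*sin(θ) + 2*θ*cos(θ) - 2*sin(θ) - 4*cos(θ); evaluating from -pi to pi: ∫_{-pi}^{pi} (2*θ**2 + 2*θ) sin(-θ) dθ = (-2*pi**2 - 2*pi + 4) - (-2*pi**2 + 4 + 2*pi) = -4*pi.
Hence Im(c_{-1}) = (-1/(2*pi))·(-4*pi) = 2.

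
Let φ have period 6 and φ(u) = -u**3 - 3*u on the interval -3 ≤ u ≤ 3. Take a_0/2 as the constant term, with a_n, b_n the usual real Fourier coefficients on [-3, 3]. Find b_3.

-24/pi + 12/pi**3

b_3 = 1/3 ∫_{-3}^{3} φ(u) sin(pi*u) du.
φ is odd and sin(pi*u) is odd, so the integrand is even and b_3 = 2/3 ∫_0^{3} φ(u) sin(pi*u) du.
Integrating by parts three times (tabular method), an antiderivative of (-u**3 - 3*u) sin(pi*u) is u**3*cos(pi*u)/pi - 3*u**2*sin(pi*u)/pi**2 - 6*u*cos(pi*u)/pi**3 + 3*u*cos(pi*u)/pi - 3*sin(pi*u)/pi**2 + 6*sin(pi*u)/pi**4; evaluating from 0 to 3: ∫_{0}^{3} (-u**3 - 3*u) sin(pi*u) du = (-36/pi + 18/pi**3) - (0) = -36/pi + 18/pi**3.
Hence b_3 = (2/3)·(-36/pi + 18/pi**3) = -24/pi + 12/pi**3.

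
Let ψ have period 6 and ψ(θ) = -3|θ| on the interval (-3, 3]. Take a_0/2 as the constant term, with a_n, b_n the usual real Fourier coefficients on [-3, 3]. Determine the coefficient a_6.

0

a_6 = 1/3 ∫_{-3}^{3} ψ(θ) cos(2*pi*θ) dθ.
ψ is even and cos(2*pi*θ) is even, so the integrand is even and a_6 = 2/3 ∫_0^{3} ψ(θ) cos(2*pi*θ) dθ.
Integrating by parts (boundary term plus one more integral), an antiderivative of (-3*θ) cos(2*pi*θ) is -3*θ*sin(2*pi*θ)/(2*pi) - 3*cos(2*pi*θ)/(4*pi**2); evaluating from 0 to 3: ∫_{0}^{3} (-3*θ) cos(2*pi*θ) dθ = (-3/(4*pi**2)) - (-3/(4*pi**2)) = 0.
Hence a_6 = (2/3)·(0) = 0.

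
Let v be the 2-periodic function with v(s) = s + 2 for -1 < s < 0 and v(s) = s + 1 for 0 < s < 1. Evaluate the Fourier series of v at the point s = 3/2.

3/2

s = 3/2 differs from s = -1/2 by 1 full period(s), and the series is 2-periodic.
v is continuous at s = -1/2 with value 3/2, so the series converges to 3/2 there.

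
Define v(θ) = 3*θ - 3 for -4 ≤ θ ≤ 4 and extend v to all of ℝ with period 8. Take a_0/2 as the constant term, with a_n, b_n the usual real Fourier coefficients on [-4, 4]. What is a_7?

a_7 = 1/4 ∫_{-4}^{4} v(θ) cos(7*pi*θ/4) dθ.
Integrating by parts (boundary term plus one more integral), an antiderivative of (3*θ - 3) cos(7*pi*θ/4) is 12*θ*sin(7*pi*θ/4)/(7*pi) - 12*sin(7*pi*θ/4)/(7*pi) + 48*cos(7*pi*θ/4)/(49*pi**2); evaluating from -4 to 4: ∫_{-4}^{4} (3*θ - 3) cos(7*pi*θ/4) dθ = (-48/(49*pi**2)) - (-48/(49*pi**2)) = 0.
Hence a_7 = (1/4)·(0) = 0.

0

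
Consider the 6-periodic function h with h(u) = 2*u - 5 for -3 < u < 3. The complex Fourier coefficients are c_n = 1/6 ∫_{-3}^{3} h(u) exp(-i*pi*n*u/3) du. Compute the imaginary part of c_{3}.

Since h is real-valued, Im(c_{3}) = -1/6 ∫_{-3}^{3} h(u) sin(pi*u) du = -b_{3}/2.
Integrating by parts (boundary term plus one more integral), an antiderivative of (2*u - 5) sin(pi*u) is -2*u*cos(pi*u)/pi + 2*sin(pi*u)/pi**2 + 5*cos(pi*u)/pi; evaluating from -3 to 3: ∫_{-3}^{3} (2*u - 5) sin(pi*u) du = (1/pi) - (-11/pi) = 12/pi.
Hence Im(c_{3}) = (-1/6)·(12/pi) = -2/pi.

-2/pi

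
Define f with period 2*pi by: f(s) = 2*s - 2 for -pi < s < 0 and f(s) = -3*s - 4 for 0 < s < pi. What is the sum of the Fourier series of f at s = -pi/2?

f is continuous at s = -pi/2 with value -pi - 2, so the series converges to -pi - 2 there.

-pi - 2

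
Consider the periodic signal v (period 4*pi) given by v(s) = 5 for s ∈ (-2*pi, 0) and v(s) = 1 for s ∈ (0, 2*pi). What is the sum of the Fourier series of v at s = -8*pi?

3

s = -8*pi differs from s = 0 by -2 full period(s), and the series is 4*pi-periodic.
At s = 0 the one-sided limits are v(0^-) = 5 and v(0^+) = 1.
By Dirichlet's theorem the series converges to their average, [(5) + (1)]/2 = 3.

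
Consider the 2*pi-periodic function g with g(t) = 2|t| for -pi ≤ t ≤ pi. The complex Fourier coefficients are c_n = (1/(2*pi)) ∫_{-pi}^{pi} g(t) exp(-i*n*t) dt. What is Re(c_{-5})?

Since g is real-valued, Re(c_{-5}) = (1/(2*pi)) ∫_{-pi}^{pi} g(t) cos(-5*t) dt = a_{5}/2.
g is even and cos(-5*t) is even, so the integrand is even: ∫_{-pi}^{pi} g(t) cos(-5*t) dt = 2∫_0^{pi} g(t) cos(-5*t) dt.
Integrating by parts (boundary term plus one more integral), an antiderivative of (2*t) cos(-5*t) is 2*t*sin(5*t)/5 + 2*cos(5*t)/25; evaluating from 0 to pi: ∫_{0}^{pi} (2*t) cos(-5*t) dt = (-2/25) - (2/25) = -4/25.
So ∫_{-pi}^{pi} g(t) cos(-5*t) dt = -8/25.
Hence Re(c_{-5}) = (1/(2*pi))·(-8/25) = -4/(25*pi).

-4/(25*pi)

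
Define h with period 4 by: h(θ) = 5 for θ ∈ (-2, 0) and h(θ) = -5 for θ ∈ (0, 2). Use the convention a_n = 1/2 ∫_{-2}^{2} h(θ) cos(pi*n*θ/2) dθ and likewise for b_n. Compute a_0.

a_0 = 1/2 ∫_{-2}^{2} h(θ) dθ = 1/2 · (0) = 0.

0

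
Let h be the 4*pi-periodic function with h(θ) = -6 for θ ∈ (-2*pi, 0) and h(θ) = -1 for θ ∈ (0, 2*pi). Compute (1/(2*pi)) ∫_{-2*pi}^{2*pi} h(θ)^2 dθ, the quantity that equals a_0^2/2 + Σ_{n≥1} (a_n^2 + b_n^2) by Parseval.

37

(1/(2*pi)) ∫_{-2*pi}^{2*pi} h(θ)^2 dθ = (1/(2*pi)) · (74*pi) = 37.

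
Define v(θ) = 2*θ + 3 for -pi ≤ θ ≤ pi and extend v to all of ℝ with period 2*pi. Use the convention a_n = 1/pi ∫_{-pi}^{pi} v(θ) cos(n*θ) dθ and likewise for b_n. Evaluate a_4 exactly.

a_4 = 1/pi ∫_{-pi}^{pi} v(θ) cos(4*θ) dθ.
Integrating by parts (boundary term plus one more integral), an antiderivative of (2*θ + 3) cos(4*θ) is θ*sin(4*θ)/2 + 3*sin(4*θ)/4 + cos(4*θ)/8; evaluating from -pi to pi: ∫_{-pi}^{pi} (2*θ + 3) cos(4*θ) dθ = (1/8) - (1/8) = 0.
Hence a_4 = (1/pi)·(0) = 0.

0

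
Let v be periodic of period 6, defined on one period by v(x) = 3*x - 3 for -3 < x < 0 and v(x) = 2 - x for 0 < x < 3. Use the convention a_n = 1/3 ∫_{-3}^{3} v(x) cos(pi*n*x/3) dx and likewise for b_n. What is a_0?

-7

a_0 = 1/3 ∫_{-3}^{3} v(x) dx = 1/3 · (-21) = -7.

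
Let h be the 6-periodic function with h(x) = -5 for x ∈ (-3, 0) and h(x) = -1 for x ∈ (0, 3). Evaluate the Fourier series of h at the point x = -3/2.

-5

h is continuous at x = -3/2 with value -5, so the series converges to -5 there.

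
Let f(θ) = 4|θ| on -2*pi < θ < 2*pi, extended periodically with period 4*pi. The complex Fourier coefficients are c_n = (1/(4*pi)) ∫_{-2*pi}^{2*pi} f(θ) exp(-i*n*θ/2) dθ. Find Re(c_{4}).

Since f is real-valued, Re(c_{4}) = (1/(4*pi)) ∫_{-2*pi}^{2*pi} f(θ) cos(2*θ) dθ = a_{4}/2.
f is even and cos(2*θ) is even, so the integrand is even: ∫_{-2*pi}^{2*pi} f(θ) cos(2*θ) dθ = 2∫_0^{2*pi} f(θ) cos(2*θ) dθ.
Integrating by parts (boundary term plus one more integral), an antiderivative of (4*θ) cos(2*θ) is 2*θ*sin(2*θ) + cos(2*θ); evaluating from 0 to 2*pi: ∫_{0}^{2*pi} (4*θ) cos(2*θ) dθ = (1) - (1) = 0.
So ∫_{-2*pi}^{2*pi} f(θ) cos(2*θ) dθ = 0.
Hence Re(c_{4}) = (1/(4*pi))·(0) = 0.

0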